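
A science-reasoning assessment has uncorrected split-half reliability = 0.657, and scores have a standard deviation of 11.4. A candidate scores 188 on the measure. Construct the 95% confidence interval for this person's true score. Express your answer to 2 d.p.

Spearman-Brown: r = 2(0.657) / (1 + 0.657) = 1.3140 / 1.6570 ≈ 0.7930
SEM = 11.4000 × √(1 − 0.7930) = 11.4000 × √0.2070 ≈ 11.4000 × 0.4550 ≈ 5.1867
1.96 × SEM ≈ 10.1659
Interval: (177.8341, 198.1659)

[177.83, 198.17]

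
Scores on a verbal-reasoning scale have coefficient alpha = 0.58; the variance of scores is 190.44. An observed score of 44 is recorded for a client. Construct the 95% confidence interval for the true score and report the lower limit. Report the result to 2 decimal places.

26.47

σ = 190.44^(1/2) = 13.800
SEM = 13.800 × √(1 − 0.580) = 13.800 × √0.420 ≃ 13.800 × 0.648 ≃ 8.943
1.96 × SEM ≃ 17.529
Lower bound: 44 − 17.529 = 26.471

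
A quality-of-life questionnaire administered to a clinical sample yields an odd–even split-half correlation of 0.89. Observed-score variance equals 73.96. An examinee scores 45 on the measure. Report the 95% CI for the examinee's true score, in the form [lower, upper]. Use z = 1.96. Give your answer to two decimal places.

[40.93, 49.07]

σ = 73.96^(1/2) = 8.600
Spearman-Brown: r = 2(0.89) / (1 + 0.89) = 1.780 / 1.890 ≈ 0.942
SEM = 8.600×√(1 − 0.942) ≈ 2.075
1.96 × SEM ≈ 4.066
95% CI: 45 ± 4.066 = [40.934, 49.066]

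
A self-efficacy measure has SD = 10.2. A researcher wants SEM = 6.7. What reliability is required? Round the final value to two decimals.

Required reliability = 1 − (SEM/SD)² = 1 − 0.431 ≈ 0.569

0.57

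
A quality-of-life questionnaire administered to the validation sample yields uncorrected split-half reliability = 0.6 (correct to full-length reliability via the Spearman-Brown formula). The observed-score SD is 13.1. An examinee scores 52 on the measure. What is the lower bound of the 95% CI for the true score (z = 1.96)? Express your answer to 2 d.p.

Spearman-Brown: r = 2(0.6) / (1 + 0.6) = 1.2000 / 1.6000 ≈ 0.7500
SEM = 13.1000 · √(1 − 0.7500) = 13.1000 · √0.2500 ≈ 13.1000 · 0.5000 ≈ 6.5500
1.96 · SEM ≈ 12.8380
Lower limit = 52 − 12.8380 ≈ 39.1620

39.16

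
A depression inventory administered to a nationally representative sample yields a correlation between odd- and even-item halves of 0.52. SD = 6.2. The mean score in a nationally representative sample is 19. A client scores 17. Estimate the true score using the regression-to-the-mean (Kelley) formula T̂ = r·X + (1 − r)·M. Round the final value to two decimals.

17.63

r_full = 2·0.52 / (1 + 0.52) ≃ 0.6842
T̂ = 0.6842(17) + 0.3158(19) ≃ 17.6316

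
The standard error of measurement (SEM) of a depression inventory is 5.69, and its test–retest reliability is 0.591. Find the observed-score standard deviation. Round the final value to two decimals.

8.90

σ = SEM·(1 − r)^(−1/2) ≈ 5.69·1.564 ≈ 8.897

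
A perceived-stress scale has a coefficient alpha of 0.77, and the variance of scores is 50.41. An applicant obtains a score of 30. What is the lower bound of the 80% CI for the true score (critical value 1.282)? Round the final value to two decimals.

25.63

SD = √50.41 ≃ 7.1000
The standard error of measurement is 7.1000*√(1 − 0.7700) ≃ 7.1000*0.4796 ≃ 3.4050.
Margin = 1.282 * 3.4050 ≃ 4.3653
Lower limit = 30 − 4.3653 ≃ 25.6347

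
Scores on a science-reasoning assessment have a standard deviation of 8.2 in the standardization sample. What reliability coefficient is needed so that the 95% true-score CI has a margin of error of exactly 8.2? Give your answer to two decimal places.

SEM needed = half-width / z = 8.2/1.96 ≃ 4.18367
r = 1 − (4.18367/8.2)² ≃ 1 − 0.26031 ≃ 0.73969

0.74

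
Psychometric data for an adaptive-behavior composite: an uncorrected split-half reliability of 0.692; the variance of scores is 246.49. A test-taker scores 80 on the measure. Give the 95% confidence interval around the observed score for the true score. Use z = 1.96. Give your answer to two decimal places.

SD = √246.49 = 15.7000
r_full = 2·0.692 / (1 + 0.692) ≃ 0.8180
SEM = 15.7000 * √(1 − 0.8180) = 15.7000 * √0.1820 ≃ 15.7000 * 0.4267 ≃ 6.6985
Margin = 1.96 * 6.6985 ≃ 13.1290
Interval: (66.8710, 93.1290)

[66.87, 93.13]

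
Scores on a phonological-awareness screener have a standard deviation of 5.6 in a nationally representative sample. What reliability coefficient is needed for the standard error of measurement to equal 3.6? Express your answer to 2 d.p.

r = 1 − (3.600/5.6)² ≈ 1 − 0.413 ≈ 0.587

0.59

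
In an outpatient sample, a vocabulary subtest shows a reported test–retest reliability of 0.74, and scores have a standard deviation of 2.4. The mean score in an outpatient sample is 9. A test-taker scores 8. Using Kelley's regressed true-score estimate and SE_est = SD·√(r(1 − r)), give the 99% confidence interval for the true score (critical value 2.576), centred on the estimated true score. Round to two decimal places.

Estimated true score = 0.740·8 + (1 − 0.740)·9 ≈ 8.260
SE_est = SD · √(r(1 − r)) = 2.400 · √0.192 ≈ 2.400 · 0.439 ≈ 1.053
CI = 8.260 ± 2.576 · 1.053 → [5.548, 10.972]

[5.55, 10.97]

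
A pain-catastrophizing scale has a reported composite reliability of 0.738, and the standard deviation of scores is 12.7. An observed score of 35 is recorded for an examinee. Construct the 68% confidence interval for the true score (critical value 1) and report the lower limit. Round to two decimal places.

SEM = 12.700 * √(1 − 0.738) = 12.700 * √0.262 ≈ 12.700 * 0.512 ≈ 6.501
1 * SEM ≈ 6.501
Lower bound: 35 − 6.501 = 28.499

28.50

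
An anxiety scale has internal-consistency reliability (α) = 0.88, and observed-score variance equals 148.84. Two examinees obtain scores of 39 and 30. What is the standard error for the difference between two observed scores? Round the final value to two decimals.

5.98

SD = √148.84 = 12.2000
SEM = 12.2000 × √(1 − 0.8800) = 12.2000 × √0.1200 ≃ 12.2000 × 0.3464 ≃ 4.2262
SE_diff = SEM × √2 ≃ 4.2262 × 1.4142 ≃ 5.9768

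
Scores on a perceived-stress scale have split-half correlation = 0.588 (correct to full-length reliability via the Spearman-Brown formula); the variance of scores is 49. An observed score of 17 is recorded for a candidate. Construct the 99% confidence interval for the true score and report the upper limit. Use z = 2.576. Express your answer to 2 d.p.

σ = 49^(1/2) = 7.00000
r_full = 2·0.588 / (1 + 0.588) ≈ 0.74055
SEM = 7.00000 · √(1 − 0.74055) = 7.00000 · √0.25945 ≈ 7.00000 · 0.50936 ≈ 3.56551
Half-width = 2.576·3.56551 ≈ 9.18475
Upper limit = 17 + 9.18475 ≈ 26.18475

26.18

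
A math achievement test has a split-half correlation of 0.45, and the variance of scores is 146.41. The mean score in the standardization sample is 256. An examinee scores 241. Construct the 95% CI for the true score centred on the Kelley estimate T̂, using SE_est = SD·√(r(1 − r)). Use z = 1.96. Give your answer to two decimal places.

SD = √146.41 ≃ 12.100
Full-length reliability (Spearman-Brown) = 2(0.45)/(1+0.45) ≃ 0.621
T̂ = r·X + (1 − r)·M = 0.621·241 + 0.379·256 ≃ 149.586 + 97.103 ≃ 246.690
SE_est = 12.100·√(0.621·0.379) ≃ 5.871
95% CI: 246.690 ± 11.507 ≃ (235.182, 258.197)

[235.18, 258.20]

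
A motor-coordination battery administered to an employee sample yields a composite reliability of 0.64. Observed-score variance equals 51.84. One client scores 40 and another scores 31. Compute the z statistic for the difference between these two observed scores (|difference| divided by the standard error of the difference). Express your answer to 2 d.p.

1.47

SD = √51.84 = 7.200
SEM = 7.200*√(1 − 0.640) ≈ 4.320
Standard error of the difference = 4.320·√2 ≈ 6.109
z = |40 − 31| / 6.109 = 9 / 6.109 ≈ 1.473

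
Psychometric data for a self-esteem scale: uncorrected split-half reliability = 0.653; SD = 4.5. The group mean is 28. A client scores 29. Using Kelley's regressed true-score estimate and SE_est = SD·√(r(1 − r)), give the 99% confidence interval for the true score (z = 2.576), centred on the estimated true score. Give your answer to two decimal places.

[24.07, 33.51]

Spearman-Brown: r = 2(0.653) / (1 + 0.653) = 1.3060 / 1.6530 ≈ 0.7901
Estimated true score = 0.7901×29 + (1 − 0.7901)×28 ≈ 28.7901
SE_est = 4.5000·√[r(1 − r)] ≈ 1.8326
99% CI: 28.7901 ± 4.7209 ≈ (24.0692, 33.5109)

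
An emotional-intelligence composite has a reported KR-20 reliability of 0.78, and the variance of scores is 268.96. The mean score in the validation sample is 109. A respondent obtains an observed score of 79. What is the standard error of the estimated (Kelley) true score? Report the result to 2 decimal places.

σ = 268.96^(1/2) = 16.400
SE_est = 16.400·√[r(1 − r)] ≈ 6.794

6.79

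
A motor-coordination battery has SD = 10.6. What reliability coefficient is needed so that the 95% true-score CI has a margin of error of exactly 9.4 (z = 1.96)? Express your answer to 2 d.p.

0.80

Required SEM = 9.4 / 1.96 ≈ 4.7959
r = 1 − (SEM / SD)² = 1 − (4.7959 / 10.6)² ≈ 1 − 0.2047 ≈ 0.7953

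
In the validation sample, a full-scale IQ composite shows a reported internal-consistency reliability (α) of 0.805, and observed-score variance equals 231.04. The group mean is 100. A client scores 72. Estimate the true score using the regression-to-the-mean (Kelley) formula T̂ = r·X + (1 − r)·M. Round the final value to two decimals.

77.46

T̂ = r·X + (1 − r)·M = 0.805*72 + 0.195*100 = 57.960 + 19.500 ≈ 77.460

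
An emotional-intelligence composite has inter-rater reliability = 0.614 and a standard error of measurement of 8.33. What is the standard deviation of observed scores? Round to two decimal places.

σ = SEM·(1 − r)^(−1/2) ≈ 8.33*1.6096 ≈ 13.4076

13.41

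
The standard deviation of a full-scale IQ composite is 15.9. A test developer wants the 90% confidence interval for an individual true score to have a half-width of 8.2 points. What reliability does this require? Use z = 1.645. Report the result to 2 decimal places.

Required SEM = 8.2 / 1.645 ≈ 4.98480
r = 1 − (SEM / SD)² = 1 − (4.98480 / 15.9)² ≈ 1 − 0.09829 ≈ 0.90171

0.90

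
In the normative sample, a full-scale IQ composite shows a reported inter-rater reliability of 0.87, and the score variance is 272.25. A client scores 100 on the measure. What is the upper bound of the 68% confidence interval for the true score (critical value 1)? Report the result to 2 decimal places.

SD = √272.25 = 16.500
SEM = 16.500 × √(1 − 0.870) = 16.500 × √0.130 ≈ 16.500 × 0.361 ≈ 5.949
Half-width = 1×5.949 ≈ 5.949
Upper bound: 100 + 5.949 = 105.949

105.95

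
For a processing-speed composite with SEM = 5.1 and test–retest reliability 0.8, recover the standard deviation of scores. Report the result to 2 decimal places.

σ = SEM·(1 − r)^(−1/2) ≃ 5.1·2.23607 ≃ 11.40395

11.40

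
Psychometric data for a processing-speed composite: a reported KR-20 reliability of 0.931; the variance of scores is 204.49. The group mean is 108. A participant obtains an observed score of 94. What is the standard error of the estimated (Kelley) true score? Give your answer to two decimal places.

σ = 204.49^(1/2) = 14.300
SE_est = SD · √(r(1 − r)) = 14.300 · √0.064 ≈ 14.300 · 0.253 ≈ 3.624

3.62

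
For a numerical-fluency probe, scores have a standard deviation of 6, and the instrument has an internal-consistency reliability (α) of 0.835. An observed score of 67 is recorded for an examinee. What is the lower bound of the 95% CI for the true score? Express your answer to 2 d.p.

62.22

SEM = 6.0000*√(1 − 0.8350) ≈ 2.4372
1.96 * SEM ≈ 4.7769
Lower limit = 67 − 4.7769 ≈ 62.2231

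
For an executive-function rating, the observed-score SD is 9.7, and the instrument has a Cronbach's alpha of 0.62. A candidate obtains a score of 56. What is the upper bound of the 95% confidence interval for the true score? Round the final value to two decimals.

67.72

The standard error of measurement is 9.7000·√(1 − 0.6200) ≈ 9.7000·0.6164 ≈ 5.9795.
Margin = 1.96 · 5.9795 ≈ 11.7198
Upper bound: 56 + 11.7198 = 67.7198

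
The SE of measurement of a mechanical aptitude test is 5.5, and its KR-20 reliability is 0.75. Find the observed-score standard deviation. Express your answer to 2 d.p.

SD = SEM / √(1 − r) = 5.5 / √0.250 ≃ 5.5 / 0.500 ≃ 11.000

11.00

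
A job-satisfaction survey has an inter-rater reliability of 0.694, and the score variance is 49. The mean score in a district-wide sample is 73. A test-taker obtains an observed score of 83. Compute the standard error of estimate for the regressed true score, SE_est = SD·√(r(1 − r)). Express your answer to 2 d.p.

σ = 49^(1/2) = 7.0000
SE_est = 7.0000*√(0.6940*0.3060) ≈ 3.2258

3.23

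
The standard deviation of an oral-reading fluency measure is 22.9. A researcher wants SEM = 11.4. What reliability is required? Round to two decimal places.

Required reliability = 1 − (SEM/SD)² = 1 − 0.248 ≈ 0.752

0.75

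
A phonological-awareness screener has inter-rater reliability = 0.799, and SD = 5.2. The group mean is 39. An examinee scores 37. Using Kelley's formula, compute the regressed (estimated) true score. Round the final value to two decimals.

37.40

Estimated true score = 0.79900×37 + (1 − 0.79900)×39 ≈ 37.40200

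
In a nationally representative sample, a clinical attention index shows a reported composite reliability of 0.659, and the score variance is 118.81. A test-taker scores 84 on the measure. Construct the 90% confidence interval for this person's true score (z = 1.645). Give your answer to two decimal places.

[73.53, 94.47]

SD = √118.81 ≃ 10.900
SEM = 10.900×√(1 − 0.659) ≃ 6.365
Margin = 1.645 × 6.365 ≃ 10.471
90% CI: 84 ± 10.471 = [73.529, 94.471]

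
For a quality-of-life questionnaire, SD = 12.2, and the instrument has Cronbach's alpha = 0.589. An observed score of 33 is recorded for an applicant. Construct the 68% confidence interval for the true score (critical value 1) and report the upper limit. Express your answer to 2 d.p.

SEM = 12.200·√(1 − 0.589) ≈ 7.821
Half-width = 1·7.821 ≈ 7.821
Upper bound: 33 + 7.821 = 40.821

40.82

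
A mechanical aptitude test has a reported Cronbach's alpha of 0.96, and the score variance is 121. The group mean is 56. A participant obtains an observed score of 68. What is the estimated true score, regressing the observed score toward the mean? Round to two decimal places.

67.52

T̂ = r·X + (1 − r)·M = 0.9600×68 + 0.0400×56 = 65.2800 + 2.2400 ≈ 67.5200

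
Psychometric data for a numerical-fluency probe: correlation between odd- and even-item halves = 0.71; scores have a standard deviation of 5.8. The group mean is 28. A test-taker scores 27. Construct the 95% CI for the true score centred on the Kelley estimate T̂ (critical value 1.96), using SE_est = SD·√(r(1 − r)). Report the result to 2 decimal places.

[22.90, 31.44]

Spearman-Brown: r = 2(0.71) / (1 + 0.71) = 1.4200 / 1.7100 ≃ 0.8304
T̂ = 0.8304(27) + 0.1696(28) ≃ 27.1696
SE_est = 5.8000*√(0.8304*0.1696) ≃ 2.1766
95% CI: 27.1696 ± 4.2661 ≃ (22.9035, 31.4357)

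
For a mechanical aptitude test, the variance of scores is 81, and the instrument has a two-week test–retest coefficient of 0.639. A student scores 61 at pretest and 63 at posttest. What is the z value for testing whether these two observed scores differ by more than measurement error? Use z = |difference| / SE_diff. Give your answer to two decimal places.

SD = √81 = 9.0000
SEM = 9.0000 · √(1 − 0.6390) = 9.0000 · √0.3610 ≃ 9.0000 · 0.6008 ≃ 5.4075
Standard error of the difference = 5.4075·√2 ≃ 7.6474
z = 2 / 7.6474 ≃ 0.2615

0.26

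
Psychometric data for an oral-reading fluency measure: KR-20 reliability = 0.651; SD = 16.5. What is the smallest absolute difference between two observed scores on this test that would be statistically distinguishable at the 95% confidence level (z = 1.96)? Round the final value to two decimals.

SEM = 16.500·√(1 − 0.651) ≈ 9.748
SE_diff = √2 · SEM ≈ 13.785
Minimum reliable difference = 1.96 · SE_diff ≈ 1.96 · 13.785 ≈ 27.019

27.02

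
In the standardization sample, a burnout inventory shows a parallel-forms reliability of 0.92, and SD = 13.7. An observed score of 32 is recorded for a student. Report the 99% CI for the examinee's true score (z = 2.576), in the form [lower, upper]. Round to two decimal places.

The standard error of measurement is 13.7000×√(1 − 0.9200) ≈ 13.7000×0.2828 ≈ 3.8749.
Margin = 2.576 × 3.8749 ≈ 9.9819
CI = 32 ± 9.9819 → [22.0181, 41.9819]

[22.02, 41.98]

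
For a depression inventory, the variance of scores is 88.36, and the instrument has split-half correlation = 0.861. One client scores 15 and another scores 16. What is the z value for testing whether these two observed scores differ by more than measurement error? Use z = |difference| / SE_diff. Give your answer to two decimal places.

0.28

SD = √88.36 = 9.400
r_full = 2·0.861 / (1 + 0.861) ≃ 0.925
SEM = 9.400 × √(1 − 0.925) = 9.400 × √0.075 ≃ 9.400 × 0.273 ≃ 2.569
SE_diff = SEM × √2 ≃ 2.569 × 1.414 ≃ 3.633
z = |15 − 16| / 3.633 = 1 / 3.633 ≃ 0.275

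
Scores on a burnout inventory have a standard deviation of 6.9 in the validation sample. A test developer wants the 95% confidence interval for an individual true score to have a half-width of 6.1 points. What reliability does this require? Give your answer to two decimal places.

0.80

Required SEM = 6.1 / 1.96 ≃ 3.1122
r = 1 − (SEM / SD)² = 1 − (3.1122 / 6.9)² ≃ 1 − 0.2034 ≃ 0.7966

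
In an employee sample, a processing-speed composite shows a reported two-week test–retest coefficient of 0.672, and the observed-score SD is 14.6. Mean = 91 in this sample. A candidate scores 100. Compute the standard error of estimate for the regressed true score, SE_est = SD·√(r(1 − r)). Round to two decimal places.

6.85

SE_est = SD · √(r(1 − r)) = 14.6000 · √0.2204 ≈ 14.6000 · 0.4695 ≈ 6.8545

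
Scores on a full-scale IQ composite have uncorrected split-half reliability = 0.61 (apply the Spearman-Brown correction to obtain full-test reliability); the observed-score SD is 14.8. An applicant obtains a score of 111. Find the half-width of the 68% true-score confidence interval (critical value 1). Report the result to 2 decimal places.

Full-length reliability (Spearman-Brown) = 2(0.61)/(1+0.61) ≃ 0.75776
SEM = 14.80000 · √(1 − 0.75776) = 14.80000 · √0.24224 ≃ 14.80000 · 0.49217 ≃ 7.28419
1 · SEM ≃ 7.28419

7.28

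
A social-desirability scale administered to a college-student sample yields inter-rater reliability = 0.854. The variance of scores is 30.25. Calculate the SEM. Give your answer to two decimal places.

SD = √30.25 ≈ 5.500
The standard error of measurement is 5.500·√(1 − 0.854) ≈ 5.500·0.382 ≈ 2.102.

2.10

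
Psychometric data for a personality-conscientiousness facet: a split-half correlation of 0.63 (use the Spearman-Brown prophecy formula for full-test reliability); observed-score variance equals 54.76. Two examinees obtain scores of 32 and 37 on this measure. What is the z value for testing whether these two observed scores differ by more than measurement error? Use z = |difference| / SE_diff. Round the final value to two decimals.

SD = √54.76 = 7.4000
Spearman-Brown: r = 2(0.63) / (1 + 0.63) = 1.2600 / 1.6300 ≈ 0.7730
SEM = 7.4000·√(1 − 0.7730) ≈ 3.5256
Standard error of the difference = 3.5256·√2 ≈ 4.9860
z = |32 − 37| / 4.9860 = 5 / 4.9860 ≈ 1.0028

1.00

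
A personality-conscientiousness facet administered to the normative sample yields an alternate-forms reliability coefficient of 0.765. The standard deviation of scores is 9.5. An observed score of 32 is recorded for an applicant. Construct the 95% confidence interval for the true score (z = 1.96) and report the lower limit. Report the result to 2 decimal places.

22.97

SEM = 9.5000 * √(1 − 0.7650) = 9.5000 * √0.2350 ≈ 9.5000 * 0.4848 ≈ 4.6053
Half-width = 1.96*4.6053 ≈ 9.0264
Lower bound: 32 − 9.0264 = 22.9736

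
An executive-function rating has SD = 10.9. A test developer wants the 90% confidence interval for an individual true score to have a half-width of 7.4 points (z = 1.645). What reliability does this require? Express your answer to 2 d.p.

Required SEM = 7.4 / 1.645 ≈ 4.498
Required reliability = 1 − (SEM/SD)² = 1 − 0.170 ≈ 0.830

0.83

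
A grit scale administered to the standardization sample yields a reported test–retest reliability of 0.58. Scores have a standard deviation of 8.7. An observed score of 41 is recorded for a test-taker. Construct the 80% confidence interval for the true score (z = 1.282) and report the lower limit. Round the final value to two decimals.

SEM = 8.70000 × √(1 − 0.58000) = 8.70000 × √0.42000 ≈ 8.70000 × 0.64807 ≈ 5.63824
Margin = 1.282 × 5.63824 ≈ 7.22823
Lower bound: 41 − 7.22823 = 33.77177

33.77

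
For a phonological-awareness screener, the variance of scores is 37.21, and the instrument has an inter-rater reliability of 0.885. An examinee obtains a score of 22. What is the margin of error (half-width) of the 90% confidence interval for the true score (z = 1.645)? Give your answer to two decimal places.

3.40

SD = √37.21 ≈ 6.10000
The standard error of measurement is 6.10000·√(1 − 0.88500) ≈ 6.10000·0.33912 ≈ 2.06861.
1.645 · SEM ≈ 3.40286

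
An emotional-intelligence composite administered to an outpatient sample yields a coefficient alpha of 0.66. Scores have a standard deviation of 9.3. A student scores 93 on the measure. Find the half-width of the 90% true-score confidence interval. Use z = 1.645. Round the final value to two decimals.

SEM = 9.3000 · √(1 − 0.6600) = 9.3000 · √0.3400 ≈ 9.3000 · 0.5831 ≈ 5.4228
1.645 · SEM ≈ 8.9205

8.92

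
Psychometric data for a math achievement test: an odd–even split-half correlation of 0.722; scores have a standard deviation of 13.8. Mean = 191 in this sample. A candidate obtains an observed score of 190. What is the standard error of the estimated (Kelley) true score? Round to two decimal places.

5.08

Spearman-Brown: r = 2(0.722) / (1 + 0.722) = 1.444 / 1.722 ≈ 0.839
SE_est = 13.800×√(0.839×0.161) ≈ 5.078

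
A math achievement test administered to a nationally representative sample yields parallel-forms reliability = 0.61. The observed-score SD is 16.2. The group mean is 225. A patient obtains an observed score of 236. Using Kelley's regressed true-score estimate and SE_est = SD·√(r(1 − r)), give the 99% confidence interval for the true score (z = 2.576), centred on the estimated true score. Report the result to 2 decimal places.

[211.36, 252.06]

T̂ = 0.6100(236) + 0.3900(225) ≈ 231.7100
SE_est = 16.2000·√[r(1 − r)] ≈ 7.9015
99% CI: 231.7100 ± 20.3544 ≈ (211.3556, 252.0644)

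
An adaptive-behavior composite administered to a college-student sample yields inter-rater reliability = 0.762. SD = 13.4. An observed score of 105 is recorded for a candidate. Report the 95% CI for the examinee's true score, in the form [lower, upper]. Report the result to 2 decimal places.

[92.19, 117.81]

SEM = 13.4000 · √(1 − 0.7620) = 13.4000 · √0.2380 ≈ 13.4000 · 0.4879 ≈ 6.5372
Half-width = 1.96·6.5372 ≈ 12.8130
95% CI: 105 ± 12.8130 = [92.1870, 117.8130]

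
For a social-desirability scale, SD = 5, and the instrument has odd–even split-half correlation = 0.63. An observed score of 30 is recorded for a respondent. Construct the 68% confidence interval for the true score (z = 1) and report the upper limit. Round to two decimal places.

32.38

Spearman-Brown: r = 2(0.63) / (1 + 0.63) = 1.2600 / 1.6300 ≃ 0.7730
The standard error of measurement is 5.0000×√(1 − 0.7730) ≃ 5.0000×0.4764 ≃ 2.3822.
1 × SEM ≃ 2.3822
Upper bound: 30 + 2.3822 = 32.3822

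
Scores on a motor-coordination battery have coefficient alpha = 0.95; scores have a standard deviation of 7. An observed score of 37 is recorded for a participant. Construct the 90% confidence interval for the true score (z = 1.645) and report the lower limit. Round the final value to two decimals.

34.43

SEM = 7.0000×√(1 − 0.9500) ≃ 1.5652
1.645 × SEM ≃ 2.5748
Lower bound: 37 − 2.5748 = 34.4252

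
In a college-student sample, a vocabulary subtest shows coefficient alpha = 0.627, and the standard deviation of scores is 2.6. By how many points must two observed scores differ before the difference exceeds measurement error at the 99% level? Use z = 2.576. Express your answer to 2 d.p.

The standard error of measurement is 2.6000×√(1 − 0.6270) ≈ 2.6000×0.6107 ≈ 1.5879.
Standard error of the difference = 1.5879·√2 ≈ 2.2457
Smallest detectable difference = 2.576×2.2457 ≈ 5.7848

5.78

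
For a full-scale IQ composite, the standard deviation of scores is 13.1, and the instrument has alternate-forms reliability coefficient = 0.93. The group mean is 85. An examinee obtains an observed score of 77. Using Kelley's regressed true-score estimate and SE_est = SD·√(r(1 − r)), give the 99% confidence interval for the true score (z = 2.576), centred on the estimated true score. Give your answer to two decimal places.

Estimated true score = 0.930×77 + (1 − 0.930)×85 ≈ 77.560
SE_est = SD × √(r(1 − r)) = 13.100 × √0.065 ≈ 13.100 × 0.255 ≈ 3.342
99% CI: 77.560 ± 8.610 ≈ (68.950, 86.170)

[68.95, 86.17]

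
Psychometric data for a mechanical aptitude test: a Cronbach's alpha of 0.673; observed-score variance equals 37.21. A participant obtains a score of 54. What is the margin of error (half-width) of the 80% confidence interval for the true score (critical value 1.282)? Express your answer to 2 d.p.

4.47

SD = √37.21 = 6.10000
SEM = 6.10000 × √(1 − 0.67300) = 6.10000 × √0.32700 ≈ 6.10000 × 0.57184 ≈ 3.48822
Half-width = 1.282×3.48822 ≈ 4.47190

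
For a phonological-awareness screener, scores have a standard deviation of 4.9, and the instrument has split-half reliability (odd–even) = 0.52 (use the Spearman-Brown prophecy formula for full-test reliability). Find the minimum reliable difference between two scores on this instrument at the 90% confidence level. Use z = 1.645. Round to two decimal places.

Spearman-Brown: r = 2(0.52) / (1 + 0.52) = 1.040 / 1.520 ≈ 0.684
SEM = 4.900 · √(1 − 0.684) = 4.900 · √0.316 ≈ 4.900 · 0.562 ≈ 2.754
SE_diff = √2 · SEM ≈ 3.894
Smallest detectable difference = 1.645·3.894 ≈ 6.406

6.41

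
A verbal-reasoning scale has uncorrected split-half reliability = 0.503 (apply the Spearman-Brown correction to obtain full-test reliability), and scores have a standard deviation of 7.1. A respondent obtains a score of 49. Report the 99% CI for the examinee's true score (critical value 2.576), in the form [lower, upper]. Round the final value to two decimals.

[38.48, 59.52]

r_full = 2·0.503 / (1 + 0.503) ≈ 0.6693
The standard error of measurement is 7.1000·√(1 − 0.6693) ≈ 7.1000·0.5750 ≈ 4.0828.
2.576 · SEM ≈ 10.5173
Interval: (38.4827, 59.5173)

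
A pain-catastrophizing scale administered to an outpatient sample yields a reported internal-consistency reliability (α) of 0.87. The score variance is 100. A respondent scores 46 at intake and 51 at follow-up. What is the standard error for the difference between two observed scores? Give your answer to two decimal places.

σ = 100^(1/2) = 10.0000
SEM = 10.0000 * √(1 − 0.8700) = 10.0000 * √0.1300 ≈ 10.0000 * 0.3606 ≈ 3.6056
SE_diff = SEM * √2 ≈ 3.6056 * 1.4142 ≈ 5.0990

5.10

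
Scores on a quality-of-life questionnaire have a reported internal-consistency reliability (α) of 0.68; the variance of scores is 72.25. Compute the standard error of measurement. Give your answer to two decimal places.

SD = √72.25 = 8.5000
SEM = 8.5000 × √(1 − 0.6800) = 8.5000 × √0.3200 ≈ 8.5000 × 0.5657 ≈ 4.8083

4.81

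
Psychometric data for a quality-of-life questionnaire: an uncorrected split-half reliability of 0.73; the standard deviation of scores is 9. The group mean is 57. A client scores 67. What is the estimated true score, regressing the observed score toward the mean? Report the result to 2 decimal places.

65.44

r_full = 2·0.73 / (1 + 0.73) ≃ 0.844
T̂ = 0.844(67) + 0.156(57) ≃ 65.439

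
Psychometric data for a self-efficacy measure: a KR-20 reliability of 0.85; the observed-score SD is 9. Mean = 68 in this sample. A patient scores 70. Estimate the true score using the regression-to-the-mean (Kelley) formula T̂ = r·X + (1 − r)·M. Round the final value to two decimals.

69.70

T̂ = 0.8500(70) + 0.1500(68) ≈ 69.7000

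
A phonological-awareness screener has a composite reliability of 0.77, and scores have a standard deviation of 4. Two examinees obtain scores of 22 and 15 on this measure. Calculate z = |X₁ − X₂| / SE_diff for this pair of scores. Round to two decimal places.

2.58

The standard error of measurement is 4.000·√(1 − 0.770) ≃ 4.000·0.480 ≃ 1.918.
Standard error of the difference = 1.918·√2 ≃ 2.713
z = |22 − 15| / 2.713 = 7 / 2.713 ≃ 2.580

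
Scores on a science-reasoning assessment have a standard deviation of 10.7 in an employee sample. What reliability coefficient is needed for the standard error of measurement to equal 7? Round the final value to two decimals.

r = 1 − (7.000/10.7)² ≈ 1 − 0.428 ≈ 0.572

0.57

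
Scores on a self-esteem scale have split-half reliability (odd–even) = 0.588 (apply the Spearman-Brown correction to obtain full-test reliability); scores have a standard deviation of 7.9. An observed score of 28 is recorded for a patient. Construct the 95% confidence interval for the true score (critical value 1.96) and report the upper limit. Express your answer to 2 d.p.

35.89

r_full = 2·0.588 / (1 + 0.588) ≃ 0.74055
SEM = 7.90000×√(1 − 0.74055) ≃ 4.02393
1.96 × SEM ≃ 7.88690
Upper limit = 28 + 7.88690 ≃ 35.88690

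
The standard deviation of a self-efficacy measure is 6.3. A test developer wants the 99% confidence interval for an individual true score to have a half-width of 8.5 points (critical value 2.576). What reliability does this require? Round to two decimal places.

0.73

Required SEM = 8.5 / 2.576 ≃ 3.300
Required reliability = 1 − (SEM/SD)² = 1 − 0.274 ≃ 0.726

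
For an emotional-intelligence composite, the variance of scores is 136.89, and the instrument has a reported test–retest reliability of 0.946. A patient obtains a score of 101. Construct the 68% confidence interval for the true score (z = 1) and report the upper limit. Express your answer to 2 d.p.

σ = 136.89^(1/2) = 11.7000
SEM = 11.7000*√(1 − 0.9460) ≈ 2.7188
Margin = 1 * 2.7188 ≈ 2.7188
Upper bound: 101 + 2.7188 = 103.7188

103.72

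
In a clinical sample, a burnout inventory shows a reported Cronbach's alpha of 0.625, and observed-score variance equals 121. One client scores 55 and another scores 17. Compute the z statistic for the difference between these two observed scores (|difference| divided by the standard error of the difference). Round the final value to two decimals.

3.99

σ = 121^(1/2) = 11.00000
SEM = 11.00000×√(1 − 0.62500) ≈ 6.73610
SE_diff = SEM × √2 ≈ 6.73610 × 1.41421 ≈ 9.52628
z = |55 − 17| / 9.52628 = 38 / 9.52628 ≈ 3.98897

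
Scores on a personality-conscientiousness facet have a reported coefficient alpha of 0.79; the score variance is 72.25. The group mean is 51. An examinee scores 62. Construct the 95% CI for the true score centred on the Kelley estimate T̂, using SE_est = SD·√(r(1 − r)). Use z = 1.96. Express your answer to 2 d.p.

[52.90, 66.48]

σ = 72.25^(1/2) = 8.500
T̂ = 0.790(62) + 0.210(51) ≈ 59.690
SE_est = SD × √(r(1 − r)) = 8.500 × √0.166 ≈ 8.500 × 0.407 ≈ 3.462
CI = 59.690 ± 1.96 × 3.462 → [52.904, 66.476]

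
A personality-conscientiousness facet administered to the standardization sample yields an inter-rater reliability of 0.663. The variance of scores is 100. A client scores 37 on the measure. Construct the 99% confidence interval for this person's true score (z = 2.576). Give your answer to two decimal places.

[22.05, 51.95]

SD = √100 = 10.000
SEM = 10.000*√(1 − 0.663) ≈ 5.805
Half-width = 2.576*5.805 ≈ 14.954
Interval: (22.046, 51.954)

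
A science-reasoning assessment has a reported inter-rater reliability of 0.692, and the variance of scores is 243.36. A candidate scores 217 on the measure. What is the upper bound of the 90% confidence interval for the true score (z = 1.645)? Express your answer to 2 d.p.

231.24

σ = 243.36^(1/2) = 15.6000
SEM = 15.6000 · √(1 − 0.6920) = 15.6000 · √0.3080 ≈ 15.6000 · 0.5550 ≈ 8.6576
Half-width = 1.645·8.6576 ≈ 14.2418
Upper limit = 217 + 14.2418 ≈ 231.2418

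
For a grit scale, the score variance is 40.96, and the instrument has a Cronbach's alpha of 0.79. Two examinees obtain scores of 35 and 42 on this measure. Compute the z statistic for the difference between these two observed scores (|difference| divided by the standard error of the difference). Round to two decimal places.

σ = 40.96^(1/2) = 6.40000
SEM = 6.40000 · √(1 − 0.79000) = 6.40000 · √0.21000 ≈ 6.40000 · 0.45826 ≈ 2.93285
SE_diff = SEM · √2 ≈ 2.93285 · 1.41421 ≈ 4.14767
z = |35 − 42| / 4.14767 = 7 / 4.14767 ≈ 1.68769

1.69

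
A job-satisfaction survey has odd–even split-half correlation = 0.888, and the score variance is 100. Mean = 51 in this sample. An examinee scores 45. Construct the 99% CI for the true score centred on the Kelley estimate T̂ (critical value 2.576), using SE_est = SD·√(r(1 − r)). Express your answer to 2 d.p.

SD = √100 = 10.0000
Full-length reliability (Spearman-Brown) = 2(0.888)/(1+0.888) ≃ 0.9407
Estimated true score = 0.9407×45 + (1 − 0.9407)×51 ≃ 45.3559
SE_est = SD × √(r(1 − r)) = 10.0000 × √0.0558 ≃ 10.0000 × 0.2362 ≃ 2.3623
99% CI: 45.3559 ± 6.0852 ≃ (39.2707, 51.4411)

[39.27, 51.44]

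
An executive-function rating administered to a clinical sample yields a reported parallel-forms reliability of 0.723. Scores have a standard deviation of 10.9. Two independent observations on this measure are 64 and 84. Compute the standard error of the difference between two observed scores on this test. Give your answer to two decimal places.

SEM = 10.900·√(1 − 0.723) ≈ 5.737
Standard error of the difference = 5.737·√2 ≈ 8.113

8.11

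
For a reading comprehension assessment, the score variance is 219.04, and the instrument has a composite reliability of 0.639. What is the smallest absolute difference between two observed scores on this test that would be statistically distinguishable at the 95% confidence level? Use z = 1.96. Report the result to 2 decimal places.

SD = √219.04 ≈ 14.800
SEM = 14.800 · √(1 − 0.639) = 14.800 · √0.361 ≈ 14.800 · 0.601 ≈ 8.892
Standard error of the difference = 8.892·√2 ≈ 12.576
Smallest detectable difference = 1.96·12.576 ≈ 24.648

24.65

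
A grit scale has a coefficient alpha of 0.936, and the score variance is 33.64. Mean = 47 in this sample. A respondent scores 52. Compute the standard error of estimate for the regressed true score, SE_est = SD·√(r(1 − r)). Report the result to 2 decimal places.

σ = 33.64^(1/2) = 5.8000
SE_est = SD · √(r(1 − r)) = 5.8000 · √0.0599 ≃ 5.8000 · 0.2448 ≃ 1.4196

1.42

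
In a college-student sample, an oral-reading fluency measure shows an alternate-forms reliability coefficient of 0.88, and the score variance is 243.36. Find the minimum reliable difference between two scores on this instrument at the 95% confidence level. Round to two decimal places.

14.98

σ = 243.36^(1/2) = 15.6000
SEM = 15.6000×√(1 − 0.8800) ≃ 5.4040
SE_diff = √2 × SEM ≃ 7.6424
Minimum reliable difference = 1.96 × SE_diff ≃ 1.96 × 7.6424 ≃ 14.9791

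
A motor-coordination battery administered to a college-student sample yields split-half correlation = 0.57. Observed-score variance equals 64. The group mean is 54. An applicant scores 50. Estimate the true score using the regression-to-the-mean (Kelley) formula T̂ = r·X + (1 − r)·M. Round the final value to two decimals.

Full-length reliability (Spearman-Brown) = 2(0.57)/(1+0.57) ≈ 0.7261
T̂ = r·X + (1 − r)·M = 0.7261×50 + 0.2739×54 ≈ 36.3057 + 14.7898 ≈ 51.0955

51.10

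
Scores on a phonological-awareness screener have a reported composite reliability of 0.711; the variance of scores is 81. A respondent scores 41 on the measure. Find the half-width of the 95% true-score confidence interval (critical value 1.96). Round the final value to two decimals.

SD = √81 = 9.00000
SEM = 9.00000×√(1 − 0.71100) ≈ 4.83828
1.96 × SEM ≈ 9.48304

9.48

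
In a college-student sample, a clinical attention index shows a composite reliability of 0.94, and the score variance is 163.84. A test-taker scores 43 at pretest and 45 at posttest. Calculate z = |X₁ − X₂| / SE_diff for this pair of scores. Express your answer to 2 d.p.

SD = √163.84 ≈ 12.8000
SEM = 12.8000 × √(1 − 0.9400) = 12.8000 × √0.0600 ≈ 12.8000 × 0.2449 ≈ 3.1353
SE_diff = √2 × SEM ≈ 4.4341
z = 2 / 4.4341 ≈ 0.4511

0.45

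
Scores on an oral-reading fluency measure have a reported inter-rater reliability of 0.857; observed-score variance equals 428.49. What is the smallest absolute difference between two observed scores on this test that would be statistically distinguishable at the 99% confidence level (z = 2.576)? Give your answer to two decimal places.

28.52

SD = √428.49 = 20.70000
SEM = 20.70000 × √(1 − 0.85700) = 20.70000 × √0.14300 ≃ 20.70000 × 0.37815 ≃ 7.82778
SE_diff = √2 × SEM ≃ 11.07015
Minimum reliable difference = 2.576 × SE_diff ≃ 2.576 × 11.07015 ≃ 28.51670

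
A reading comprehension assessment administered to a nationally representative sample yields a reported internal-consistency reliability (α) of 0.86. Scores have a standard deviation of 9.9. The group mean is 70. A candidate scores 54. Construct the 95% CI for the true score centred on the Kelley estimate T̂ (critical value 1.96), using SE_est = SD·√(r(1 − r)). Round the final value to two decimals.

[49.51, 62.97]

Estimated true score = 0.86000*54 + (1 − 0.86000)*70 ≈ 56.24000
SE_est = 9.90000*√(0.86000*0.14000) ≈ 3.43517
CI = 56.24000 ± 1.96 * 3.43517 → [49.50706, 62.97294]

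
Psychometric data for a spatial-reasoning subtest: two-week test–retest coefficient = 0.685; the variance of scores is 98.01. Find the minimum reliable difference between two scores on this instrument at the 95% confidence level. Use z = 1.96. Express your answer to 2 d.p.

σ = 98.01^(1/2) = 9.9000
SEM = 9.9000×√(1 − 0.6850) ≈ 5.5564
SE_diff = SEM × √2 ≈ 5.5564 × 1.4142 ≈ 7.8579
Smallest detectable difference = 1.96×7.8579 ≈ 15.4014

15.40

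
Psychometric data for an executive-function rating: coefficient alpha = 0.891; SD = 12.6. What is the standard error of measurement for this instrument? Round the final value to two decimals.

SEM = 12.60000 · √(1 − 0.89100) = 12.60000 · √0.10900 ≃ 12.60000 · 0.33015 ≃ 4.15991

4.16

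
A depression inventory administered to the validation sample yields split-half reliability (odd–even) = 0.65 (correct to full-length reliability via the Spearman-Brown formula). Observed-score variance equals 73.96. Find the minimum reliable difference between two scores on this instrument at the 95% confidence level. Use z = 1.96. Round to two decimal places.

10.98

σ = 73.96^(1/2) = 8.600
Full-length reliability (Spearman-Brown) = 2(0.65)/(1+0.65) ≈ 0.788
The standard error of measurement is 8.600×√(1 − 0.788) ≈ 8.600×0.461 ≈ 3.961.
SE_diff = SEM × √2 ≈ 3.961 × 1.414 ≈ 5.602
Minimum reliable difference = 1.96 × SE_diff ≈ 1.96 × 5.602 ≈ 10.979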